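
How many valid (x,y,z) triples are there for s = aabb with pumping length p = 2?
3

For s = 'aabb' with pumping length p = 2:

Constraints: |xy| ≤ 2, |y| > 0

Valid decompositions (|xy| ≤ p, |y| ≥ 1):
  • x='', y='a', z='abb'
  • x='a', y='a', z='bb'
  • x='', y='aa', z='bb'

Total count: 3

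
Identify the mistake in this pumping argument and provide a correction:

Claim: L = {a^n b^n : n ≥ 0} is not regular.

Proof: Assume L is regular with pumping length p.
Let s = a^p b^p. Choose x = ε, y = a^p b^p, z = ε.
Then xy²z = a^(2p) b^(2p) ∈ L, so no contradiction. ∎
Error: The decomposition violates |xy| ≤ p. With y = a^p b^p, |xy| = |y| = 2p > p. (The proof also miscomputes xy²z, which would be a^p b^p a^p b^p rather than a^(2p) b^(2p), and it wrongly treats one harmless decomposition as settling the matter — the prover does not get to choose the decomposition.)

Correction: The pumping lemma requires |xy| ≤ p, and the argument must handle every decomposition satisfying |xy| ≤ p, |y| ≥ 1. Since s starts with p a's, any such y consists only of a's, say y = a^k with k ≥ 1. Then xy²z = a^(p+k) b^p has unequal numbers of a's and b's, so xy²z ∉ L — the required contradiction.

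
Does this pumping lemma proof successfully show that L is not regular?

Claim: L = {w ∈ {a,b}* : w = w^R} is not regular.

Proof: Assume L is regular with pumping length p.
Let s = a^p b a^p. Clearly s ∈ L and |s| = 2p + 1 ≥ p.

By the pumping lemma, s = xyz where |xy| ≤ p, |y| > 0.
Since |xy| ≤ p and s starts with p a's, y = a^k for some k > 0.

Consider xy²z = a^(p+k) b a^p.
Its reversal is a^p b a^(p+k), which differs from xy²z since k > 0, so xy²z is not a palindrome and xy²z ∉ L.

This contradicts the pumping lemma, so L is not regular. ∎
The proof is correct.

This proof is valid because:
1. s = a^p b a^p is in L and is chosen in terms of p, so |s| ≥ p holds for every p
2. The decomposition analysis is correct: |xy| ≤ p forces y to lie inside the leading a's
3. The contradiction is valid: a^(p+k) b a^p has more a's before the b than after it, so it is not a palindrome
4. The conclusion follows logically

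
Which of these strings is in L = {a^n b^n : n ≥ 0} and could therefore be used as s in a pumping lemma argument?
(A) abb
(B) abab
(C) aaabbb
(C) aaabbb

The pumping lemma is applied to a string s that lies in L, so first check membership of each option:
- (A) abb has 1 a's and 2 b's; 1 ≠ 2, so it is not in L ✗
- (B) abab has an a after a b, so it is not of the form a^n b^n and is not in L ✗
- (C) aaabbb = a^3 b^3 has equal counts (3 = 3), so it is in L ✓

Only (C) aaabbb is in L, so it is the only candidate that could play the role of s.
(In a complete proof one picks s in terms of the pumping length p so that |s| ≥ p is guaranteed; a fixed string like aaabbb illustrates the shape of such an s.)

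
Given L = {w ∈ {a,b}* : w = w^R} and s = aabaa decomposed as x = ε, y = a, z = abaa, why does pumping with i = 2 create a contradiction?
xy²z = aaabaa ∉ L

Pumping with i = 2 replaces y = a by y² = aa:
- Original: s = xyz = aabaa; aabaa reversed is aabaa, the same string, so it is a palindrome and is in L
- Pumped: xy²z = ε · aa · abaa = aaabaa
- aaabaa reversed is aabaaa ≠ aaabaa, so it is not a palindrome and is not in L

The pumping lemma would require xy²z ∈ L, so this decomposition yields a contradiction.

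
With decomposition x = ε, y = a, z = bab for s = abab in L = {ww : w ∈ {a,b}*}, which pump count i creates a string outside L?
i = 3

xy³z = ε · aaa · bab = aaabab; aaabab has length 6; its halves are aaa and bab, which differ, so it is not in L.
(Other choices also work, e.g. i = 0, 2; only i = 1 is guaranteed to stay in L since xy¹z = s.)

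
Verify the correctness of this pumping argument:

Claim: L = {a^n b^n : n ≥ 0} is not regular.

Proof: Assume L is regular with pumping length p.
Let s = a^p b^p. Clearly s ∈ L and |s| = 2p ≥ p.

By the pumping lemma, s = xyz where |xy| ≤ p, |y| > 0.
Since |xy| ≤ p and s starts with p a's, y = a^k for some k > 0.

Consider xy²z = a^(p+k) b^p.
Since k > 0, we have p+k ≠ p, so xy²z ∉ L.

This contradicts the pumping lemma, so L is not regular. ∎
The proof is correct.

This proof is valid because:
1. The string s = a^p b^p is correctly in L
2. The decomposition analysis is correct: y must consist only of a's
3. The contradiction is valid: pumping increases a's but not b's
4. The conclusion follows logically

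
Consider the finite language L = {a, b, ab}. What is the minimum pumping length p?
p = 3

For a finite language L, the pumping lemma holds vacuously if p > max|s| for s ∈ L.

The longest string in L = {a, b, ab} has length 2.
If p = 3, then no string s ∈ L has |s| ≥ p, so the condition is vacuously true.

The minimum pumping length is p = 3.

Why no smaller p works: for any p ≤ 2, the longest string s ∈ L has |s| = 2 ≥ p, so it would
have to be pumpable; but pumping up (i = 2, 3, ...) produces ever longer strings, which cannot all lie in the
finite language L. So the pumping property fails for every p ≤ 2.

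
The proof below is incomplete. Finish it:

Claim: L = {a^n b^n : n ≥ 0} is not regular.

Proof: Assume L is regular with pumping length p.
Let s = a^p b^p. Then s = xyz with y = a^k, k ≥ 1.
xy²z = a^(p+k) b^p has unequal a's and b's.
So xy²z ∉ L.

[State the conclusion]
This contradicts the pumping lemma for regular languages,
which guarantees xy^i z ∈ L for all i ≥ 0.

Since our assumption that L is regular leads to a contradiction,
we conclude that L = {a^n b^n : n ≥ 0} is NOT regular. ∎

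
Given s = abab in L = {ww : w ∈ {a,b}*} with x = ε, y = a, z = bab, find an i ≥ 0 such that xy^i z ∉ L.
i = 2

xy²z = ε · aa · bab = aabab; aabab has odd length 5, so it cannot be written as ww and is not in L.
(Other choices also work, e.g. i = 0, 3; only i = 1 is guaranteed to stay in L since xy¹z = s.)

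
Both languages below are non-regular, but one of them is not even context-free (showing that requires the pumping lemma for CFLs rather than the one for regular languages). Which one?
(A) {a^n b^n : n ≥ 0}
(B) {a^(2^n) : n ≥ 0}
(B) {a^(2^n) : n ≥ 0}

(B) {a^(2^n) : n ≥ 0} requires the CFL pumping lemma.

- {a^n b^n : n ≥ 0} is context-free (but not regular)
  • Can be shown non-regular with the regular pumping lemma
  • After pumping, the number of a's and b's become unequal

- {a^(2^n) : n ≥ 0} is NOT context-free
  • Requires the CFL pumping lemma to prove
  • Gaps between powers of 2 grow exponentially

The CFL pumping lemma is "stronger" in that it can prove non-membership
in the larger class of context-free languages.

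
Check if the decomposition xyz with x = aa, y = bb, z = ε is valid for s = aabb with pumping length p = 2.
Violated: |xy| ≤ p

The decomposition x = aa, y = bb, z = ε for s = aabb with p = 2
violates the constraint: |xy| ≤ p

|xy| = |aabb| = 4 > 2 = p. The decomposition puts too many characters in xy.

Pumping lemma constraints:
1. xyz = s (decomposition is valid)
2. |xy| ≤ p
3. |y| > 0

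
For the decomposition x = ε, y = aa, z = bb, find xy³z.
aaaaaabb

Given x = '', y = 'aa', z = 'bb' and i = 3:

xy^3z = x + y·y·...·y (3 times) + z
       = '' + 'aa'^3 + 'bb'
       = '' + 'aaaaaa' + 'bb'
       = 'aaaaaabb'

The pumped string is 'aaaaaabb' with length 8.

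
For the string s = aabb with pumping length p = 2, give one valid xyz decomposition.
x = '', y = 'aa', z = 'bb'

For s = aabb and p = 2, one valid decomposition is:
- x = '' (length 0)
- y = 'aa' (length 2)
- z = 'bb' (length 2)

Verification:
- xyz = '' + 'aa' + 'bb' = aabb ✓
- |xy| = 2 ≤ 2 ✓
- |y| = 2 > 0 ✓

All pumping lemma constraints are satisfied.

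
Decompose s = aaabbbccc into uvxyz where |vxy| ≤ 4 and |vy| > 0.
u='aa', v='a', x='bb', y='b', z='ccc'

For s = aaabbbccc with pumping length p = 4:

One valid decomposition:
- u = 'aa'
- v = 'a'
- x = 'bb'
- y = 'b'
- z = 'ccc'

Verification:
- uvxyz = 'aa' + 'a' + 'bb' + 'b' + 'ccc' = aaabbbccc ✓
- |vxy| = |'abbb'| = 4 ≤ 4 ✓
- |vy| = |'ab'| = 2 > 0 ✓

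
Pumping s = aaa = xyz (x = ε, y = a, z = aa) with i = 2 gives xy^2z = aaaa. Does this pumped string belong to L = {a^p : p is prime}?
No

xy²z = ε · aa · aa = aaaa.
aaaa has length 4 = 2 × 2, which is not prime, so it is not in L.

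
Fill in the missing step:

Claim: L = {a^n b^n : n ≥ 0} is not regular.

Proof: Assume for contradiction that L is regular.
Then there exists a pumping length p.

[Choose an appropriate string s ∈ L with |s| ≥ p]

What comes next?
s = a^p b^p

This string is in L (has equal a's and b's) and has length 2p ≥ p.
Any decomposition xyz with |xy| ≤ p means y consists only of a's,
so pumping will unbalance the counts.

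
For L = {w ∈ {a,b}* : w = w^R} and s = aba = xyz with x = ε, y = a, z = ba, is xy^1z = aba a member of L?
Yes

xy¹z = ε · a · ba = aba.
aba reversed is aba, the same string, so it is a palindrome and is in L.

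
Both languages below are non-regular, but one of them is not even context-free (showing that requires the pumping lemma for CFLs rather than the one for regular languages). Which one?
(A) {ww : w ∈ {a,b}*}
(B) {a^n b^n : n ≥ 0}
(A) {ww : w ∈ {a,b}*}

(A) {ww : w ∈ {a,b}*} requires the CFL pumping lemma.

- {a^n b^n : n ≥ 0} is context-free (but not regular)
  • Can be shown non-regular with the regular pumping lemma
  • After pumping, the number of a's and b's become unequal

- {ww : w ∈ {a,b}*} is NOT context-free
  • Requires the CFL pumping lemma to prove
  • Cannot verify equality of two arbitrary substrings

The CFL pumping lemma is "stronger" in that it can prove non-membership
in the larger class of context-free languages.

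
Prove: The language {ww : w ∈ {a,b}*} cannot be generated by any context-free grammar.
Assume for contradiction that L is context-free, and let p ≥ 1 be the pumping length given by the pumping lemma for CFLs.
Choose s = a^p b^p a^p b^p. Then s ∈ L (take w = a^p b^p) and |s| = 4p ≥ p.
By the CFL pumping lemma, s = uvxyz for some u, v, x, y, z with |vxy| ≤ p, |vy| ≥ 1, and uv^i xy^i z ∈ L for every i ≥ 0.

Write s as four blocks A₁ B₁ A₂ B₂ with A₁ = A₂ = a^p and B₁ = B₂ = b^p. Since |vxy| ≤ p, the window vxy lies inside at most two adjacent blocks. Take i = 0 and let t = uxz, so |t| = 4p − |vy| with 1 ≤ |vy| ≤ p. If |t| is odd, t ∉ L immediately, so assume |vy| is even (hence |vy| ≥ 2) and |t|/2 = 2p − |vy|/2, which satisfies p ≤ |t|/2 ≤ 2p − 1.

Case 1 (vxy inside A₁B₁): t = a^(p−j) b^(p−l) a^p b^p with j + l = |vy|. The second half of t has length < 2p, so it is a suffix of the trailing a^p b^p and ends in b; the first half is a^(p−j) b^(p−l) a^((j+l)/2), which ends in a because (j+l)/2 ≥ 1. The halves differ, so t ∉ L.

Case 2 (vxy inside B₁A₂, straddling the middle): t = a^p b^(p−j) a^(p−l) b^p with j + l = |vy|. If t = ww, then w is a prefix of t of length ≥ p, so w begins with a^p; and w is a suffix of t of length ≥ p, so w ends with b^p. That forces |w| ≥ 2p, contradicting |w| = |t|/2 ≤ 2p − 1. So t ∉ L.

Case 3 (vxy inside A₂B₂): t = a^p b^p a^(p−j) b^(p−l) with j + l = |vy|. The first half of t is a prefix of a^p b^p, so it begins with a; the second half is b^((j+l)/2) a^(p−j) b^(p−l), which begins with b. The halves differ, so t ∉ L.

In every case uv⁰xy⁰z = uxz ∉ L.

This contradicts the CFL pumping lemma, which requires uv^i xy^i z ∈ L for all i ≥ 0.
Hence L = {ww : w ∈ {a,b}*} is not context-free. ∎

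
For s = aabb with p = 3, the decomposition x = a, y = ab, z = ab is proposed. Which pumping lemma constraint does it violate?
Violated: xyz = s

The decomposition x = a, y = ab, z = ab for s = aabb with p = 3
violates the constraint: xyz = s

xyz = 'a' + 'ab' + 'ab' = 'aabab' ≠ 'aabb' = s. The decomposition doesn't reconstruct s.

Pumping lemma constraints:
1. xyz = s (decomposition is valid)
2. |xy| ≤ p
3. |y| > 0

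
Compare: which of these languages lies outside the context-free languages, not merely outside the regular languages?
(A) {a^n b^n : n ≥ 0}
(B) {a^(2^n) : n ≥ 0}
(B) {a^(2^n) : n ≥ 0}

(B) {a^(2^n) : n ≥ 0} requires the CFL pumping lemma.

- {a^n b^n : n ≥ 0} is context-free (but not regular)
  • Can be shown non-regular with the regular pumping lemma
  • After pumping, the number of a's and b's become unequal

- {a^(2^n) : n ≥ 0} is NOT context-free
  • Requires the CFL pumping lemma to prove
  • Gaps between powers of 2 grow exponentially

The CFL pumping lemma is "stronger" in that it can prove non-membership
in the larger class of context-free languages.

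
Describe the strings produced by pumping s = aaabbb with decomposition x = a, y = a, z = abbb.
{xy^i z : i ≥ 0} = {a^(2+i) b^3 : i ≥ 0} = {aabbb, aaabbb, aaaabbb, ...}

With x = a, y = a, z = abbb: Starting with aaabbb and pumping the second 'a', we get strings with 2+i a's followed by 3 b's for i = 0, 1, 2, ...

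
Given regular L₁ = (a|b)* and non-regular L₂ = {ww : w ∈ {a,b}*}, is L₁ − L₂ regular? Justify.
No — L₁ − L₂ is not regular.

L₁ − L₂ is the complement of {ww} within {a,b}*. If it were regular, its complement {ww} would be regular as well (regular languages are closed under complement) — contradiction. So L₁ − L₂ is not regular.

Note that the bare facts "L₁ regular, L₂ non-regular" do not settle the question by themselves: the closure of regular languages under ∪, ∩, complement and difference applies only when BOTH operands are regular. With a non-regular operand the result can come out regular or non-regular depending on the specific languages, so one has to work out L₁ − L₂ for this particular pair, as above.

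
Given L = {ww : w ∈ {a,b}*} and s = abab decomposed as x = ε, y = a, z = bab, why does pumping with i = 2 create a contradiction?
xy²z = aabab ∉ L

Pumping with i = 2 replaces y = a by y² = aa:
- Original: s = xyz = abab; abab splits into halves ab · ab, which are equal, so it is in L (w = ab)
- Pumped: xy²z = ε · aa · bab = aabab
- aabab has odd length 5, so it cannot be written as ww and is not in L

The pumping lemma would require xy²z ∈ L, so this decomposition yields a contradiction.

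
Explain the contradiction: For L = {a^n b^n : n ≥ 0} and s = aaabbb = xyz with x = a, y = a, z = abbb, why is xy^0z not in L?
xy⁰z = aabbb ∉ L

Pumping with i = 0 replaces y = a by y⁰ = ε:
- Original: s = xyz = aaabbb; aaabbb = a^3 b^3 has equal counts (3 = 3), so it is in L
- Pumped: xy⁰z = a · ε · abbb = aabbb
- aabbb has 2 a's and 3 b's; 2 ≠ 3, so it is not in L

The pumping lemma would require xy⁰z ∈ L, so this decomposition yields a contradiction.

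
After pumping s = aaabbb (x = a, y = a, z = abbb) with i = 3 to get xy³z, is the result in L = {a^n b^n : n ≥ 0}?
No

xy³z = a · aaa · abbb = aaaaabbb.
aaaaabbb has 5 a's and 3 b's; 5 ≠ 3, so it is not in L.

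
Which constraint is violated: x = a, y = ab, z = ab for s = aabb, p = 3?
Violated: xyz = s

The decomposition x = a, y = ab, z = ab for s = aabb with p = 3
violates the constraint: xyz = s

xyz = 'a' + 'ab' + 'ab' = 'aabab' ≠ 'aabb' = s. The decomposition doesn't reconstruct s.

Pumping lemma constraints:
1. xyz = s (decomposition is valid)
2. |xy| ≤ p
3. |y| > 0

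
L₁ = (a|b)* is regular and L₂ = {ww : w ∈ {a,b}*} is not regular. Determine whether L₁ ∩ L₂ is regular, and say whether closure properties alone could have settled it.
No — L₁ ∩ L₂ is not regular.

(a|b)* is all strings over {a,b}, so L₁ ∩ L₂ = {ww : w ∈ {a,b}*} = L₂ itself, which is not regular (pump s = a^p b a^p b).

Note that the bare facts "L₁ regular, L₂ non-regular" do not settle the question by themselves: the closure of regular languages under ∪, ∩, complement and difference applies only when BOTH operands are regular. With a non-regular operand the result can come out regular or non-regular depending on the specific languages, so one has to work out L₁ ∩ L₂ for this particular pair, as above.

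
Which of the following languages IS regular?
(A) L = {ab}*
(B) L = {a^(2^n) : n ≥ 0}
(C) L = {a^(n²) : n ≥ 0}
(A) {ab}*

(A) L = {ab}* is regular.

This can be recognized by a finite automaton (DFA/NFA).
Regular expressions like {ab}* define regular languages.

The other choices are not regular:
- {a^(2^n) : n ≥ 0}: After pumping, length is no longer a power of 2
- {a^(n²) : n ≥ 0}: After pumping, length is no longer a perfect square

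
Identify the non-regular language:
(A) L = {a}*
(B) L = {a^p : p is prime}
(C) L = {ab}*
(B) {a^p : p is prime}

(B) L = {a^p : p is prime} is NOT regular.

The pumping lemma can be used to prove this:
After pumping, the length becomes composite

The other languages are regular because they can be recognized by finite automata.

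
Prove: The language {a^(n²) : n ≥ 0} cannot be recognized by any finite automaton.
Assume for contradiction that L is regular, and let p ≥ 1 be the pumping length given by the pumping lemma.
Choose s = a^(p²). Then s ∈ L and |s| = p² ≥ p.
By the pumping lemma, s = xyz for some x, y, z with |xy| ≤ p, |y| ≥ 1, and xy^i z ∈ L for every i ≥ 0.
Here y = a^k for some k with 1 ≤ k ≤ |xy| ≤ p.

Take i = 2: |xy²z| = p² + k.
Now p² < p² + k ≤ p² + p < p² + 2p + 1 = (p + 1)².
So |xy²z| lies strictly between the consecutive squares p² and (p + 1)², hence is not a perfect square, and xy²z ∉ L.

This contradicts the pumping lemma, which requires xy^i z ∈ L for all i ≥ 0.
Hence L = {a^(n²) : n ≥ 0} is not regular. ∎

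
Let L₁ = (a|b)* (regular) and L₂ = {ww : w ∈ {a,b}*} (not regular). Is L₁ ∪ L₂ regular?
Yes — L₁ ∪ L₂ is regular.

{ww} ⊆ (a|b)*, so L₁ ∪ L₂ = (a|b)*, which is regular.

Note that the bare facts "L₁ regular, L₂ non-regular" do not settle the question by themselves: the closure of regular languages under ∪, ∩, complement and difference applies only when BOTH operands are regular. With a non-regular operand the result can come out regular or non-regular depending on the specific languages, so one has to work out L₁ ∪ L₂ for this particular pair, as above.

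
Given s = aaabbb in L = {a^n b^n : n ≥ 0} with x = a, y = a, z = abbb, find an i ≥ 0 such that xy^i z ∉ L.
i = 3

xy³z = a · aaa · abbb = aaaaabbb; aaaaabbb has 5 a's and 3 b's; 5 ≠ 3, so it is not in L.
(Other choices also work, e.g. i = 0, 2; only i = 1 is guaranteed to stay in L since xy¹z = s.)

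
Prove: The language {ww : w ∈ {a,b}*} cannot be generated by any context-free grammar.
Assume for contradiction that L is context-free, and let p ≥ 1 be the pumping length given by the pumping lemma for CFLs.
Choose s = a^p b^p a^p b^p. Then s ∈ L (take w = a^p b^p) and |s| = 4p ≥ p.
By the CFL pumping lemma, s = uvxyz for some u, v, x, y, z with |vxy| ≤ p, |vy| ≥ 1, and uv^i xy^i z ∈ L for every i ≥ 0.

Write s as four blocks A₁ B₁ A₂ B₂ with A₁ = A₂ = a^p and B₁ = B₂ = b^p. Since |vxy| ≤ p, the window vxy lies inside at most two adjacent blocks. Take i = 0 and let t = uxz, so |t| = 4p − |vy| with 1 ≤ |vy| ≤ p. If |t| is odd, t ∉ L immediately, so assume |vy| is even (hence |vy| ≥ 2) and |t|/2 = 2p − |vy|/2, which satisfies p ≤ |t|/2 ≤ 2p − 1.

Case 1 (vxy inside A₁B₁): t = a^(p−j) b^(p−l) a^p b^p with j + l = |vy|. The second half of t has length < 2p, so it is a suffix of the trailing a^p b^p and ends in b; the first half is a^(p−j) b^(p−l) a^((j+l)/2), which ends in a because (j+l)/2 ≥ 1. The halves differ, so t ∉ L.

Case 2 (vxy inside B₁A₂, straddling the middle): t = a^p b^(p−j) a^(p−l) b^p with j + l = |vy|. If t = ww, then w is a prefix of t of length ≥ p, so w begins with a^p; and w is a suffix of t of length ≥ p, so w ends with b^p. That forces |w| ≥ 2p, contradicting |w| = |t|/2 ≤ 2p − 1. So t ∉ L.

Case 3 (vxy inside A₂B₂): t = a^p b^p a^(p−j) b^(p−l) with j + l = |vy|. The first half of t is a prefix of a^p b^p, so it begins with a; the second half is b^((j+l)/2) a^(p−j) b^(p−l), which begins with b. The halves differ, so t ∉ L.

In every case uv⁰xy⁰z = uxz ∉ L.

This contradicts the CFL pumping lemma, which requires uv^i xy^i z ∈ L for all i ≥ 0.
Hence L = {ww : w ∈ {a,b}*} is not context-free. ∎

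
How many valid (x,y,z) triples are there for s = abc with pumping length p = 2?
3

For s = 'abc' with pumping length p = 2:

Constraints: |xy| ≤ 2, |y| > 0

Valid decompositions (|xy| ≤ p, |y| ≥ 1):
  • x='', y='a', z='bc'
  • x='a', y='b', z='c'
  • x='', y='ab', z='c'

Total count: 3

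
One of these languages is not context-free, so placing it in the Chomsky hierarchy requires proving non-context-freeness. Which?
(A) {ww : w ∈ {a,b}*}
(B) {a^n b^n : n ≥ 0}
(A) {ww : w ∈ {a,b}*}

(A) {ww : w ∈ {a,b}*} requires the CFL pumping lemma.

- {a^n b^n : n ≥ 0} is context-free (but not regular)
  • Can be shown non-regular with the regular pumping lemma
  • After pumping, the number of a's and b's become unequal

- {ww : w ∈ {a,b}*} is NOT context-free
  • Requires the CFL pumping lemma to prove
  • Cannot verify equality of two arbitrary substrings

The CFL pumping lemma is "stronger" in that it can prove non-membership
in the larger class of context-free languages.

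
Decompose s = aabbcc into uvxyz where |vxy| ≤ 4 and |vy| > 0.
u='a', v='a', x='bb', y='c', z='c'

For s = aabbcc with pumping length p = 4:

One valid decomposition:
- u = 'a'
- v = 'a'
- x = 'bb'
- y = 'c'
- z = 'c'

Verification:
- uvxyz = 'a' + 'a' + 'bb' + 'c' + 'c' = aabbcc ✓
- |vxy| = |'abbc'| = 4 ≤ 4 ✓
- |vy| = |'ac'| = 2 > 0 ✓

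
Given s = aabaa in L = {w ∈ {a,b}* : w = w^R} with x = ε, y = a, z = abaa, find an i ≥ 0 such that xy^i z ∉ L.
i = 0

xy⁰z = ε · ε · abaa = abaa; abaa reversed is aaba ≠ abaa, so it is not a palindrome and is not in L.
(Other choices also work, e.g. i = 2, 3; only i = 1 is guaranteed to stay in L since xy¹z = s.)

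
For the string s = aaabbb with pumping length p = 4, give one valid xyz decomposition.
x = '', y = 'aaa', z = 'bbb'

For s = aaabbb and p = 4, one valid decomposition is:
- x = '' (length 0)
- y = 'aaa' (length 3)
- z = 'bbb' (length 3)

Verification:
- xyz = '' + 'aaa' + 'bbb' = aaabbb ✓
- |xy| = 3 ≤ 4 ✓
- |y| = 3 > 0 ✓

All pumping lemma constraints are satisfied.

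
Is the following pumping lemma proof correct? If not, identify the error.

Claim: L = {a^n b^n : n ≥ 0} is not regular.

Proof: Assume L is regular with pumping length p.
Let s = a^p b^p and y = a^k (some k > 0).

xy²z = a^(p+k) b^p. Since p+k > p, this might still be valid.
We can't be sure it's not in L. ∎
The proof is INCORRECT.

Error: The conclusion is wrong.
xy²z = a^(p+k) b^p is definitely NOT in L because the number of a's (p+k) ≠ number of b's (p).
The proof incorrectly doubts what is actually a valid contradiction.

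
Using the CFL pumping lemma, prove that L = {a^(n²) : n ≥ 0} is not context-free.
Assume for contradiction that L is context-free, and let p ≥ 1 be the pumping length given by the pumping lemma for CFLs.
Choose s = a^(p²). Then s ∈ L and |s| = p² ≥ p.
By the CFL pumping lemma, s = uvxyz for some u, v, x, y, z with |vxy| ≤ p, |vy| ≥ 1, and uv^i xy^i z ∈ L for every i ≥ 0.
All symbols are a's, so only lengths matter: let k = |vy|, with 1 ≤ k ≤ |vxy| ≤ p.

Take i = 2: |uv²xy²z| = p² + k, and p² < p² + k ≤ p² + p < (p + 1)².
So the length lies strictly between consecutive squares and is not a perfect square; uv²xy²z ∉ L.

This contradicts the CFL pumping lemma, which requires uv^i xy^i z ∈ L for all i ≥ 0.
Hence L = {a^(n²) : n ≥ 0} is not context-free. ∎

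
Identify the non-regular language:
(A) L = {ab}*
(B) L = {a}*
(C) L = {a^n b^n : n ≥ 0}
(C) {a^n b^n : n ≥ 0}

(C) L = {a^n b^n : n ≥ 0} is NOT regular.

The pumping lemma can be used to prove this:
After pumping, the number of a's and b's become unequal

The other languages are regular because they can be recognized by finite automata.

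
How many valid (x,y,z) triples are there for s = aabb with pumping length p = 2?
3

For s = 'aabb' with pumping length p = 2:

Constraints: |xy| ≤ 2, |y| > 0

Valid decompositions (|xy| ≤ p, |y| ≥ 1):
  • x='', y='a', z='abb'
  • x='a', y='a', z='bb'
  • x='', y='aa', z='bb'

Total count: 3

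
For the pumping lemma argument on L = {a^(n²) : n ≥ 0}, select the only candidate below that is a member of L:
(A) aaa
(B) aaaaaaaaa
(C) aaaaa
(B) aaaaaaaaa

The pumping lemma is applied to a string s that lies in L, so first check membership of each option:
- (A) aaa has length 3, strictly between 1² = 1 and 2² = 4, so it is not in L ✗
- (B) aaaaaaaaa has length 9 = 3², a perfect square, so it is in L ✓
- (C) aaaaa has length 5, strictly between 2² = 4 and 3² = 9, so it is not in L ✗

Only (B) aaaaaaaaa is in L, so it is the only candidate that could play the role of s.
(In a complete proof one picks s in terms of the pumping length p so that |s| ≥ p is guaranteed; a fixed string like aaaaaaaaa illustrates the shape of such an s.)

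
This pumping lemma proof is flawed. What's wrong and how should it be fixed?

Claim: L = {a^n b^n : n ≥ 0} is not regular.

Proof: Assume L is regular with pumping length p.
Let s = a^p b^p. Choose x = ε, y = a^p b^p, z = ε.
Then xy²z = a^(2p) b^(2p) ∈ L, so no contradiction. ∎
Error: The decomposition violates |xy| ≤ p. With y = a^p b^p, |xy| = |y| = 2p > p. (The proof also miscomputes xy²z, which would be a^p b^p a^p b^p rather than a^(2p) b^(2p), and it wrongly treats one harmless decomposition as settling the matter — the prover does not get to choose the decomposition.)

Correction: The pumping lemma requires |xy| ≤ p, and the argument must handle every decomposition satisfying |xy| ≤ p, |y| ≥ 1. Since s starts with p a's, any such y consists only of a's, say y = a^k with k ≥ 1. Then xy²z = a^(p+k) b^p has unequal numbers of a's and b's, so xy²z ∉ L — the required contradiction.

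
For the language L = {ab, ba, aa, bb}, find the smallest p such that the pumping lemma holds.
p = 3

For a finite language L, the pumping lemma holds vacuously if p > max|s| for s ∈ L.

The longest string in L = {ab, ba, aa, bb} has length 2.
If p = 3, then no string s ∈ L has |s| ≥ p, so the condition is vacuously true.

The minimum pumping length is p = 3.

Why no smaller p works: for any p ≤ 2, the longest string s ∈ L has |s| = 2 ≥ p, so it would
have to be pumpable; but pumping up (i = 2, 3, ...) produces ever longer strings, which cannot all lie in the
finite language L. So the pumping property fails for every p ≤ 2.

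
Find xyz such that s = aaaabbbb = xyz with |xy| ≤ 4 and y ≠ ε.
x = 'a', y = 'aa', z = 'abbbb'

For s = aaaabbbb and p = 4, one valid decomposition is:
- x = 'a' (length 1)
- y = 'aa' (length 2)
- z = 'abbbb' (length 5)

Verification:
- xyz = 'a' + 'aa' + 'abbbb' = aaaabbbb ✓
- |xy| = 3 ≤ 4 ✓
- |y| = 2 > 0 ✓

All pumping lemma constraints are satisfied.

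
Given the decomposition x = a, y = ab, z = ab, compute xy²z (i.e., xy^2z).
aababab

Given x = 'a', y = 'ab', z = 'ab' and i = 2:

xy^2z = x + y·y·...·y (2 times) + z
       = 'a' + 'ab'^2 + 'ab'
       = 'a' + 'abab' + 'ab'
       = 'aababab'

The pumped string is 'aababab' with length 7.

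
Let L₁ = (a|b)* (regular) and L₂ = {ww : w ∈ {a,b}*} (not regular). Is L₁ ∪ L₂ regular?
Yes — L₁ ∪ L₂ is regular.

{ww} ⊆ (a|b)*, so L₁ ∪ L₂ = (a|b)*, which is regular.

Note that the bare facts "L₁ regular, L₂ non-regular" do not settle the question by themselves: the closure of regular languages under ∪, ∩, complement and difference applies only when BOTH operands are regular. With a non-regular operand the result can come out regular or non-regular depending on the specific languages, so one has to work out L₁ ∪ L₂ for this particular pair, as above.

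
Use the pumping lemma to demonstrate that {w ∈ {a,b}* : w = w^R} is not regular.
Assume for contradiction that L is regular, and let p ≥ 1 be the pumping length given by the pumping lemma.
Choose s = a^p b a^p. Then s ∈ L (it reads the same in both directions) and |s| = 2p + 1 ≥ p.
By the pumping lemma, s = xyz for some x, y, z with |xy| ≤ p, |y| ≥ 1, and xy^i z ∈ L for every i ≥ 0.
Since |xy| ≤ p and the first p symbols of s are all a's, y = a^k for some k with 1 ≤ k ≤ p.

Take i = 0: xy⁰z = a^(p − k) b a^p.
Its reversal is a^p b a^(p − k). These differ because the block of a's before the unique b has length p − k in one and p in the other, and p − k ≠ p since k ≥ 1. So xy⁰z is not a palindrome, i.e. xy⁰z ∉ L.

This contradicts the pumping lemma, which requires xy^i z ∈ L for all i ≥ 0.
Hence L = {w ∈ {a,b}* : w = w^R} is not regular. ∎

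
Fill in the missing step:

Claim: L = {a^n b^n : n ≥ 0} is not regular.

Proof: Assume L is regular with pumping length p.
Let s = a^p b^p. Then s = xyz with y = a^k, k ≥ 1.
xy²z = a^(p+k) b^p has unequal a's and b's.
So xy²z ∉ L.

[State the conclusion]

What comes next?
This contradicts the pumping lemma for regular languages,
which guarantees xy^i z ∈ L for all i ≥ 0.

Since our assumption that L is regular leads to a contradiction,
we conclude that L = {a^n b^n : n ≥ 0} is NOT regular. ∎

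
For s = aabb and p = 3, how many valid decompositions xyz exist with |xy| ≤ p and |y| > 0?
6

For s = 'aabb' with pumping length p = 3:

Constraints: |xy| ≤ 3, |y| > 0

Valid decompositions (|xy| ≤ p, |y| ≥ 1):
  • x='', y='a', z='abb'
  • x='a', y='a', z='bb'
  • x='', y='aa', z='bb'
  • x='aa', y='b', z='b'
  • x='a', y='ab', z='b'
  • x='', y='aab', z='b'

Total count: 6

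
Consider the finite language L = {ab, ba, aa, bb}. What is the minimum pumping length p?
p = 3

For a finite language L, the pumping lemma holds vacuously if p > max|s| for s ∈ L.

The longest string in L = {ab, ba, aa, bb} has length 2.
If p = 3, then no string s ∈ L has |s| ≥ p, so the condition is vacuously true.

The minimum pumping length is p = 3.

Why no smaller p works: for any p ≤ 2, the longest string s ∈ L has |s| = 2 ≥ p, so it would
have to be pumpable; but pumping up (i = 2, 3, ...) produces ever longer strings, which cannot all lie in the
finite language L. So the pumping property fails for every p ≤ 2.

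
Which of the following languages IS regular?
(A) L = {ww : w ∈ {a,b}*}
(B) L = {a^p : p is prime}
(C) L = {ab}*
(C) {ab}*

(C) L = {ab}* is regular.

This can be recognized by a finite automaton (DFA/NFA).
Regular expressions like {ab}* define regular languages.

The other choices are not regular:
- {ww : w ∈ {a,b}*}: After pumping, the two halves no longer match
- {a^p : p is prime}: After pumping, the length becomes composite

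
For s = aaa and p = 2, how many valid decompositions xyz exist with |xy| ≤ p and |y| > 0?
3

For s = 'aaa' with pumping length p = 2:

Constraints: |xy| ≤ 2, |y| > 0

Valid decompositions (|xy| ≤ p, |y| ≥ 1):
  • x='', y='a', z='aa'
  • x='a', y='a', z='a'
  • x='', y='aa', z='a'

Total count: 3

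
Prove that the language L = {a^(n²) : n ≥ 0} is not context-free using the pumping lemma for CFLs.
Assume for contradiction that L is context-free, and let p ≥ 1 be the pumping length given by the pumping lemma for CFLs.
Choose s = a^(p²). Then s ∈ L and |s| = p² ≥ p.
By the CFL pumping lemma, s = uvxyz for some u, v, x, y, z with |vxy| ≤ p, |vy| ≥ 1, and uv^i xy^i z ∈ L for every i ≥ 0.
All symbols are a's, so only lengths matter: let k = |vy|, with 1 ≤ k ≤ |vxy| ≤ p.

Take i = 2: |uv²xy²z| = p² + k, and p² < p² + k ≤ p² + p < (p + 1)².
So the length lies strictly between consecutive squares and is not a perfect square; uv²xy²z ∉ L.

This contradicts the CFL pumping lemma, which requires uv^i xy^i z ∈ L for all i ≥ 0.
Hence L = {a^(n²) : n ≥ 0} is not context-free. ∎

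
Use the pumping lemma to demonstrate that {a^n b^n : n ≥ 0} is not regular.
Assume for contradiction that L is regular, and let p ≥ 1 be the pumping length given by the pumping lemma.
Choose s = a^p b^p. Then s ∈ L and |s| = 2p ≥ p.
By the pumping lemma, s = xyz for some x, y, z with |xy| ≤ p, |y| ≥ 1, and xy^i z ∈ L for every i ≥ 0.
Since |xy| ≤ p and the first p symbols of s are all a's, we must have y = a^k for some k with 1 ≤ k ≤ p.

Take i = 0: xy⁰z = a^(p − k) b^p.
This string has p − k a's but p b's, and p − k < p because k ≥ 1. So xy⁰z ∉ L.

This contradicts the pumping lemma, which requires xy^i z ∈ L for all i ≥ 0.
Hence L = {a^n b^n : n ≥ 0} is not regular. ∎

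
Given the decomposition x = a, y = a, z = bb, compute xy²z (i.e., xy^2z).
aaabb

Given x = 'a', y = 'a', z = 'bb' and i = 2:

xy^2z = x + y·y·...·y (2 times) + z
       = 'a' + 'a'^2 + 'bb'
       = 'a' + 'aa' + 'bb'
       = 'aaabb'

The pumped string is 'aaabb' with length 5.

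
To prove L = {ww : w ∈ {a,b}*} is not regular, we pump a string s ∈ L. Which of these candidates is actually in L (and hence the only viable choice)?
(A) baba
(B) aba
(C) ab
(A) baba

The pumping lemma is applied to a string s that lies in L, so first check membership of each option:
- (A) baba splits into halves ba · ba, which are equal, so it is in L (w = ba) ✓
- (B) aba has odd length 3, so it cannot be written as ww and is not in L ✗
- (C) ab has length 2; its halves are a and b, which differ, so it is not in L ✗

Only (A) baba is in L, so it is the only candidate that could play the role of s.
(In a complete proof one picks s in terms of the pumping length p so that |s| ≥ p is guaranteed; a fixed string like baba illustrates the shape of such an s.)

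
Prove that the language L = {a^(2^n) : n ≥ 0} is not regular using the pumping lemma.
Assume for contradiction that L is regular, and let p ≥ 1 be the pumping length given by the pumping lemma.
Choose s = a^(2^p). Then s ∈ L and |s| = 2^p ≥ p.
By the pumping lemma, s = xyz for some x, y, z with |xy| ≤ p, |y| ≥ 1, and xy^i z ∈ L for every i ≥ 0.
Here y = a^k for some k with 1 ≤ k ≤ |xy| ≤ p, and p < 2^p.

Take i = 2: |xy²z| = 2^p + k.
Now 2^p < 2^p + k ≤ 2^p + p < 2^p + 2^p = 2^(p+1).
So |xy²z| lies strictly between the consecutive powers of two 2^p and 2^(p+1), hence is not a power of 2, and xy²z ∉ L.

This contradicts the pumping lemma, which requires xy^i z ∈ L for all i ≥ 0.
Hence L = {a^(2^n) : n ≥ 0} is not regular. ∎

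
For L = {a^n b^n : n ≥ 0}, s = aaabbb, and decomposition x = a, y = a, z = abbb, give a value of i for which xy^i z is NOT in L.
i = 2

xy²z = a · aa · abbb = aaaabbb; aaaabbb has 4 a's and 3 b's; 4 ≠ 3, so it is not in L.
(Other choices also work, e.g. i = 0, 3; only i = 1 is guaranteed to stay in L since xy¹z = s.)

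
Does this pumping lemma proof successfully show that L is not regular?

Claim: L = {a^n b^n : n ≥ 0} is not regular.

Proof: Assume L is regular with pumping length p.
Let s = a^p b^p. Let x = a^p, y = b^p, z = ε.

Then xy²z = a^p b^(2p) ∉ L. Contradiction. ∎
The proof is INCORRECT.

Error: The decomposition violates |xy| ≤ p.
With x = a^p and y = b^p, we have |xy| = 2p > p.
The pumping lemma requires |xy| ≤ p, so y must be within the first p characters.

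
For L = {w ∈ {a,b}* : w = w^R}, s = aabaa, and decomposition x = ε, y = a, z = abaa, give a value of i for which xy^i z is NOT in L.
i = 0

xy⁰z = ε · ε · abaa = abaa; abaa reversed is aaba ≠ abaa, so it is not a palindrome and is not in L.
(Other choices also work, e.g. i = 2, 3; only i = 1 is guaranteed to stay in L since xy¹z = s.)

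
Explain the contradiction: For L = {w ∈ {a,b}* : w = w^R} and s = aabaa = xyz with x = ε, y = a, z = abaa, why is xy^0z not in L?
xy⁰z = abaa ∉ L

Pumping with i = 0 replaces y = a by y⁰ = ε:
- Original: s = xyz = aabaa; aabaa reversed is aabaa, the same string, so it is a palindrome and is in L
- Pumped: xy⁰z = ε · ε · abaa = abaa
- abaa reversed is aaba ≠ abaa, so it is not a palindrome and is not in L

The pumping lemma would require xy⁰z ∈ L, so this decomposition yields a contradiction.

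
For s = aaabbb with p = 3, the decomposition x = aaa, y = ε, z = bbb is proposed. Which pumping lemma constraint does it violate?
Violated: |y| > 0

The decomposition x = aaa, y = ε, z = bbb for s = aaabbb with p = 3
violates the constraint: |y| > 0

|y| = 0, but the pumping lemma requires |y| > 0 (y must be non-empty).

Pumping lemma constraints:
1. xyz = s (decomposition is valid)
2. |xy| ≤ p
3. |y| > 0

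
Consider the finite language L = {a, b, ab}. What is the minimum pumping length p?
p = 3

For a finite language L, the pumping lemma holds vacuously if p > max|s| for s ∈ L.

The longest string in L = {a, b, ab} has length 2.
If p = 3, then no string s ∈ L has |s| ≥ p, so the condition is vacuously true.

The minimum pumping length is p = 3.

Why no smaller p works: for any p ≤ 2, the longest string s ∈ L has |s| = 2 ≥ p, so it would
have to be pumpable; but pumping up (i = 2, 3, ...) produces ever longer strings, which cannot all lie in the
finite language L. So the pumping property fails for every p ≤ 2.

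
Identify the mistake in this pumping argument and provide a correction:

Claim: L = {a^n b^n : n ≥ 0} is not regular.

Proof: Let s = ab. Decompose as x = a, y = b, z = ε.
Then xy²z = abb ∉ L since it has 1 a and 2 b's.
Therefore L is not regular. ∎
Error: The string s = ab might be shorter than the pumping length p.

Correction: Choose s = a^p b^p to ensure |s| ≥ p. Also, the decomposition is wrong: with |xy| ≤ p, y cannot include b's when s starts with p a's.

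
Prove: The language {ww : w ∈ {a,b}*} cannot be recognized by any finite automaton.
Assume for contradiction that L is regular, and let p ≥ 1 be the pumping length given by the pumping lemma.
Choose s = a^p b a^p b. Then s ∈ L (take w = a^p b) and |s| = 2p + 2 ≥ p.
By the pumping lemma, s = xyz for some x, y, z with |xy| ≤ p, |y| ≥ 1, and xy^i z ∈ L for every i ≥ 0.
Since |xy| ≤ p and the first p symbols of s are all a's, y = a^k for some k with 1 ≤ k ≤ p.

Take i = 2: t = xy²z = a^(p + k) b a^p b.
Suppose t = uu for some string u. The string t contains exactly two b's and ends in b, so u contains exactly one b and ends in b; hence u = a^j b for some j, and uu = a^j b a^j b. Comparing with t = a^(p + k) b a^p b forces j = p + k (first block) and j = p (second block), which is impossible since k ≥ 1. So t ∉ L.

This contradicts the pumping lemma, which requires xy^i z ∈ L for all i ≥ 0.
Hence L = {ww : w ∈ {a,b}*} is not regular. ∎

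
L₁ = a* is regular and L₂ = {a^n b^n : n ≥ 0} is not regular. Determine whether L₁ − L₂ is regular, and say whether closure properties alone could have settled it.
Yes — L₁ − L₂ is regular.

The only string of a* that lies in {a^n b^n} is ε, so L₁ − L₂ = a* − {ε} = a⁺ = aa*, which is regular.

Note that the bare facts "L₁ regular, L₂ non-regular" do not settle the question by themselves: the closure of regular languages under ∪, ∩, complement and difference applies only when BOTH operands are regular. With a non-regular operand the result can come out regular or non-regular depending on the specific languages, so one has to work out L₁ − L₂ for this particular pair, as above.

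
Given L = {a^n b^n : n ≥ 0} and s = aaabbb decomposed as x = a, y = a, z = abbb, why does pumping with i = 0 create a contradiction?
xy⁰z = aabbb ∉ L

Pumping with i = 0 replaces y = a by y⁰ = ε:
- Original: s = xyz = aaabbb; aaabbb = a^3 b^3 has equal counts (3 = 3), so it is in L
- Pumped: xy⁰z = a · ε · abbb = aabbb
- aabbb has 2 a's and 3 b's; 2 ≠ 3, so it is not in L

The pumping lemma would require xy⁰z ∈ L, so this decomposition yields a contradiction.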